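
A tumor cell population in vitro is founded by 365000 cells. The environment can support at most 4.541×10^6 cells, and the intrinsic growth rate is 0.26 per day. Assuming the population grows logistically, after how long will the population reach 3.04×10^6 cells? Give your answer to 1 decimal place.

12.1 days

A = (K − N₀)/N₀ = (4.541×10^6 − 365000)/365000 = 11.441.
Solve 4.541×10^6/(1 + 11.441·e^(−0.26t)) = 3.04×10^6: 1 + 11.441·e^(−0.26t) = 1.4937, so e^(−0.26t) = 0.0431558.
−0.26·t = ln(0.0431558) = -3.1429, so t = 3.1429/0.26 = 12.088.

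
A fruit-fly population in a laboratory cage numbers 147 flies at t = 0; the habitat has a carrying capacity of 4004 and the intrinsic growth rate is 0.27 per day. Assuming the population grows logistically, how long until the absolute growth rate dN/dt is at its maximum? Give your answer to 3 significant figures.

Logistic growth is fastest at N = K/2 = 2002.
A = (K − N₀)/N₀ = 26.238. Set K/(1 + A·e^(−rt)) = K/2 → A·e^(−rt) = 1.
e^(−0.27t) = 1/26.238 = 0.0381125, so t = ln(26.238)/0.27 = 3.2672/0.27 = 12.101.

12.1 days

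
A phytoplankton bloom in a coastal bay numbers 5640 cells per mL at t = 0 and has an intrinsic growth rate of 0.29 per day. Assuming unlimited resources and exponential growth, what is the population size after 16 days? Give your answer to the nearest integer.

N(t) = N₀·e^(rt) = 5640 × e^(0.29×16) = 5640 × e^4.64.
e^4.64 ≈ 103.54, so N ≈ 5640 × 103.54 = 583990.

583990 cells per mL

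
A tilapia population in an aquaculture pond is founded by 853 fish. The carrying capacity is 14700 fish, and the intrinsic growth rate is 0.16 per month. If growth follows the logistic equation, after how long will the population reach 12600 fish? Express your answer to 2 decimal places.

28.62 months

A = (K − N₀)/N₀ = (14700 − 853)/853 = 16.233.
Solve 14700/(1 + 16.233·e^(−0.16t)) = 12600: 1 + 16.233·e^(−0.16t) = 1.1667, so e^(−0.16t) = 0.010267.
−0.16·t = ln(0.010267) = -4.5788, so t = 4.5788/0.16 = 28.618.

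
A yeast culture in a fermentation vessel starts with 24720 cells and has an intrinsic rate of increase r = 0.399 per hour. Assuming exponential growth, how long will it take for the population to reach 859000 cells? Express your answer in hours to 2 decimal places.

8.89 hours

Set N₀·e^(rt) = 859000: e^(0.399·t) = 859000/24720 = 34.749.
0.399·t = ln(34.749) = 3.5482, so t = 3.5482/0.399 = 8.8926.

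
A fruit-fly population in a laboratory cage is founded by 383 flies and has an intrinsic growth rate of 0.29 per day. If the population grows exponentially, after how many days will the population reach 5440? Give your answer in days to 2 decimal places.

9.15 days

Set N₀·e^(rt) = 5440: e^(0.29·t) = 5440/383 = 14.204.
0.29·t = ln(14.204) = 2.6535, so t = 2.6535/0.29 = 9.15.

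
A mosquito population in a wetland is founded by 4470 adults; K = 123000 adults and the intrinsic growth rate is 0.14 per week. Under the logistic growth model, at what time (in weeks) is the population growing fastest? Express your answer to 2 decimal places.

Logistic growth is fastest at N = K/2 = 61500.
A = (K − N₀)/N₀ = 26.517. Set K/(1 + A·e^(−rt)) = K/2 → A·e^(−rt) = 1.
e^(−0.14t) = 1/26.517 = 0.037712, so t = ln(26.517)/0.14 = 3.2778/0.14 = 23.413.

23.41 weeks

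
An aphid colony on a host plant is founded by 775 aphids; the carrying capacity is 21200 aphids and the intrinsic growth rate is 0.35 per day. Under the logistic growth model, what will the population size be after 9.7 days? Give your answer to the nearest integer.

A = (K − N₀)/N₀ = (21200 − 775)/775 = 26.355.
N(t) = K/(1 + A·e^(−rt)) = 21200/(1 + 26.355×e^(−0.35×9.7)).
e^(−3.395) = 0.033541; denominator = 1 + 26.355×0.033541 = 1.884.
N = 21200/1.884 = 11252.9.

11253 aphids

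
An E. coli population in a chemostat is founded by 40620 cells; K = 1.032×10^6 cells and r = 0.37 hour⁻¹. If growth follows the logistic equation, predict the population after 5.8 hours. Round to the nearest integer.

267751 cells

A = (K − N₀)/N₀ = (1.032×10^6 − 40620)/40620 = 24.406.
N(t) = K/(1 + A·e^(−rt)) = 1.032×10^6/(1 + 24.406×e^(−0.37×5.8)).
e^(−2.146) = 0.11695; denominator = 1 + 24.406×0.11695 = 3.8543.
N = 1.032×10^6/3.8543 = 267751.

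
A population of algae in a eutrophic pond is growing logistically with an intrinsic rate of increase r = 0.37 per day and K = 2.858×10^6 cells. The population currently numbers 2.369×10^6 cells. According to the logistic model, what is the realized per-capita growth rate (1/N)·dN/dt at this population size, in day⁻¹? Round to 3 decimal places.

(1/N)·dN/dt = r(1 − N/K) = 0.37 × (1 − 2.369×10^6/2.858×10^6).
= 0.37 × 0.1711 = 0.063307.

0.063 per day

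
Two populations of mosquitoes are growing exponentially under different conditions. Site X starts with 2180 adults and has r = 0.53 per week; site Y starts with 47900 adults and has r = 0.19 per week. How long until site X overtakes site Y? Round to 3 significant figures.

9.09 weeks

Set 2180·e^(0.53t) = 47900·e^(0.19t).
e^((0.53 − 0.19)t) = 47900/2180 → e^(0.34·t) = 21.972.
0.34·t = ln(21.972) = 3.0898, so t = 3.0898/0.34 = 9.0876.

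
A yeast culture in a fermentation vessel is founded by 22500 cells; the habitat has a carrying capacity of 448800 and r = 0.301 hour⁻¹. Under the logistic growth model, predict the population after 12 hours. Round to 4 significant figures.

296900 cells

A = (K − N₀)/N₀ = (448800 − 22500)/22500 = 18.947.
N(t) = K/(1 + A·e^(−rt)) = 448800/(1 + 18.947×e^(−0.301×12)).
e^(−3.612) = 0.026998; denominator = 1 + 18.947×0.026998 = 1.5115.
N = 448800/1.5115 = 296920.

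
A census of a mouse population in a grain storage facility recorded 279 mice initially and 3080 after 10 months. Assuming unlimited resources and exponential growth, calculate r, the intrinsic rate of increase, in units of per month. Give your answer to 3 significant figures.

From N(t) = N₀·e^(rt): e^(r·10) = 3080/279 = 11.039.
r·10 = ln(11.039) = 2.4015, so r = 2.4015/10 = 0.24015.

0.240 per month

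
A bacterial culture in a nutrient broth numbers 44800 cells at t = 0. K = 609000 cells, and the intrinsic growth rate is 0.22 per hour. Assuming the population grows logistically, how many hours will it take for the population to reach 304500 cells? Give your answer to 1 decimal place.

A = (K − N₀)/N₀ = (609000 − 44800)/44800 = 12.594.
Solve 609000/(1 + 12.594·e^(−0.22t)) = 304500: 1 + 12.594·e^(−0.22t) = 2, so e^(−0.22t) = 0.0794045.
−0.22·t = ln(0.0794045) = -2.5332, so t = 2.5332/0.22 = 11.515.

11.5 hours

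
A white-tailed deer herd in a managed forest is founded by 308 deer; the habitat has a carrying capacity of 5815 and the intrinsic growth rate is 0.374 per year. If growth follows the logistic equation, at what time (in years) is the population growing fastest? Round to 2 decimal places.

7.71 years

Logistic growth is fastest at N = K/2 = 2907.5.
A = (K − N₀)/N₀ = 17.88. Set K/(1 + A·e^(−rt)) = K/2 → A·e^(−rt) = 1.
e^(−0.374t) = 1/17.88 = 0.0559288, so t = ln(17.88)/0.374 = 2.8837/0.374 = 7.7104.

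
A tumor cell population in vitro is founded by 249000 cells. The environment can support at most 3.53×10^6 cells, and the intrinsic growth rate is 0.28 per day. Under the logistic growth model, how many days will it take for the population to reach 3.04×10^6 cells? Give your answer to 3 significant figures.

A = (K − N₀)/N₀ = (3.53×10^6 − 249000)/249000 = 13.177.
Solve 3.53×10^6/(1 + 13.177·e^(−0.28t)) = 3.04×10^6: 1 + 13.177·e^(−0.28t) = 1.1612, so e^(−0.28t) = 0.0122325.
−0.28·t = ln(0.0122325) = -4.4037, so t = 4.4037/0.28 = 15.727.

15.7 days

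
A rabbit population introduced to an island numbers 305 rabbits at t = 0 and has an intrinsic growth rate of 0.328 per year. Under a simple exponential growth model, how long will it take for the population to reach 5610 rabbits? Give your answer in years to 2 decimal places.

8.88 years

Set N₀·e^(rt) = 5610: e^(0.328·t) = 5610/305 = 18.393.
0.328·t = ln(18.393) = 2.912, so t = 2.912/0.328 = 8.878.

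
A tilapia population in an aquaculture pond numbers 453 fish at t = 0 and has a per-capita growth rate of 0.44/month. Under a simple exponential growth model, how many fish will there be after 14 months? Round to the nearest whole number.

N(t) = N₀·e^(rt) = 453 × e^(0.44×14) = 453 × e^6.16.
e^6.16 ≈ 473.43, so N ≈ 453 × 473.43 = 214463.

214463 fish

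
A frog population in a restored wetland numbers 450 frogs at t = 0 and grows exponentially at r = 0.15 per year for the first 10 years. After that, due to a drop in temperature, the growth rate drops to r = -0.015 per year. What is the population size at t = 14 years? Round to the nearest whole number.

Phase 1: N(10) = 450·e^(0.15×10) = 450·e^1.5 = 2016.76.
Phase 2 runs for 14 − 10 = 4 years at r = -0.015.
N(14) = 2016.76·e^(-0.015×4) = 2016.76·e^-0.06 = 1899.31.

1899 frogs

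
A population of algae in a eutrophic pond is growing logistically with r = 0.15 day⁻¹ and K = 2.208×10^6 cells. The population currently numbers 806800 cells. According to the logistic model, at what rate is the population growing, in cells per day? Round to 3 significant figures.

76800 cells per day

dN/dt = rN(1 − N/K) = 0.15 × 806800 × (1 − 806800/2.208×10^6).
1 − 806800/2.208×10^6 = 0.6346; dN/dt = 0.15 × 806800 × 0.6346 = 76799.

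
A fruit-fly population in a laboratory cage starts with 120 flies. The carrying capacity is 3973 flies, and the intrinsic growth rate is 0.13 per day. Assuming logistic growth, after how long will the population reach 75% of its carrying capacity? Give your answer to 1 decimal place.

35.1 days

A = (K − N₀)/N₀ = (3973 − 120)/120 = 32.108.
Solve 3973/(1 + 32.108·e^(−0.13t)) = 2979.75: 1 + 32.108·e^(−0.13t) = 1.3333, so e^(−0.13t) = 0.0103815.
−0.13·t = ln(0.0103815) = -4.5677, so t = 4.5677/0.13 = 35.136.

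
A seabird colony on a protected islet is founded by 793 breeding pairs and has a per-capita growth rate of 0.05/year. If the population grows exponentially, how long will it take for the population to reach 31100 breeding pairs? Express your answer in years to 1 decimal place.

Set N₀·e^(rt) = 31100: e^(0.05·t) = 31100/793 = 39.218.
0.05·t = ln(39.218) = 3.6691, so t = 3.6691/0.05 = 73.383.

73.4 years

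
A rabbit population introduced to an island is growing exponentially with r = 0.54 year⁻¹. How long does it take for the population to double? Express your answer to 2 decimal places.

1.28 years

Doubling time t_d = ln(2)/r = 0.6931/0.54 = 1.2836.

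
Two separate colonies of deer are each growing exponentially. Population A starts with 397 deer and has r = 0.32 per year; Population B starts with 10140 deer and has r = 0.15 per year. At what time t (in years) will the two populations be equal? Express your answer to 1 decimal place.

Set 397·e^(0.32t) = 10140·e^(0.15t).
e^((0.32 − 0.15)t) = 10140/397 → e^(0.17·t) = 25.542.
0.17·t = ln(25.542) = 3.2403, so t = 3.2403/0.17 = 19.061.

19.1 years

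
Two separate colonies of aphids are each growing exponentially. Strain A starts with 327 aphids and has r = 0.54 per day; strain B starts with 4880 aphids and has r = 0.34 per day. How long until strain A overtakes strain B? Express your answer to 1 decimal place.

13.5 days

Set 327·e^(0.54t) = 4880·e^(0.34t).
e^((0.54 − 0.34)t) = 4880/327 → e^(0.2·t) = 14.924.
0.2·t = ln(14.924) = 2.7029, so t = 2.7029/0.2 = 13.515.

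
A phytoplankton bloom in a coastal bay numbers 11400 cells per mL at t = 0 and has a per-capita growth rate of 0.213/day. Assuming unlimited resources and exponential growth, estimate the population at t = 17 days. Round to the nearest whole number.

N(t) = N₀·e^(rt) = 11400 × e^(0.213×17) = 11400 × e^3.621.
e^3.621 ≈ 37.375, so N ≈ 11400 × 37.375 = 426074.

426074 cells per mL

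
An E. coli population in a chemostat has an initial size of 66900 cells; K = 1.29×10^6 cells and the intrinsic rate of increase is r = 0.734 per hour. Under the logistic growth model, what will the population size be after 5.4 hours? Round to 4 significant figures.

957500 cells

A = (K − N₀)/N₀ = (1.29×10^6 − 66900)/66900 = 18.283.
N(t) = K/(1 + A·e^(−rt)) = 1.29×10^6/(1 + 18.283×e^(−0.734×5.4)).
e^(−3.964) = 0.018995; denominator = 1 + 18.283×0.018995 = 1.3473.
N = 1.29×10^6/1.3473 = 957492.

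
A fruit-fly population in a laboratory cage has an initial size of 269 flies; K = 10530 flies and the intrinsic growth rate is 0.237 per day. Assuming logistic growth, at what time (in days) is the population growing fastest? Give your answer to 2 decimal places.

15.36 days

Logistic growth is fastest at N = K/2 = 5265.
A = (K − N₀)/N₀ = 38.145. Set K/(1 + A·e^(−rt)) = K/2 → A·e^(−rt) = 1.
e^(−0.237t) = 1/38.145 = 0.0262158, so t = ln(38.145)/0.237 = 3.6414/0.237 = 15.365.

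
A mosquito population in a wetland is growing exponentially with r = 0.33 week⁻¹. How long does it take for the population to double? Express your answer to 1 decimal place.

Doubling time t_d = ln(2)/r = 0.6931/0.33 = 2.1004.

2.1 weeks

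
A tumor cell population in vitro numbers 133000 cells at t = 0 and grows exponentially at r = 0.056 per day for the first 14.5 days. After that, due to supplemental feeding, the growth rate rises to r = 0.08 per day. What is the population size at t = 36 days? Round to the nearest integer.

Phase 1: N(14.5) = 133000·e^(0.056×14.5) = 133000·e^0.812 = 299570.
Phase 2 runs for 36 − 14.5 = 21.5 days at r = 0.08.
N(36) = 299570·e^(0.08×21.5) = 299570·e^1.72 = 1.672959×10^6.

1672959 cells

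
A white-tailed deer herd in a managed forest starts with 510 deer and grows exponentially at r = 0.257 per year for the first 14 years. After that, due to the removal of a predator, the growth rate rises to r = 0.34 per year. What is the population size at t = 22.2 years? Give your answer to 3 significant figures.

303000 deer

Phase 1: N(14) = 510·e^(0.257×14) = 510·e^3.598 = 18627.8.
Phase 2 runs for 22.2 − 14 = 8.2 years at r = 0.34.
N(22.2) = 18627.8·e^(0.34×8.2) = 18627.8·e^2.788 = 302674.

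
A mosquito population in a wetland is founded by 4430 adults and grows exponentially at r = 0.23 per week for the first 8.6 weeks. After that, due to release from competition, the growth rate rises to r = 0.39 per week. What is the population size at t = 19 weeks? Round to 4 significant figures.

Phase 1: N(8.6) = 4430·e^(0.23×8.6) = 4430·e^1.978 = 32021.2.
Phase 2 runs for 19 − 8.6 = 10.4 weeks at r = 0.39.
N(19) = 32021.2·e^(0.39×10.4) = 32021.2·e^4.056 = 1.848999×10^6.

1849000 adults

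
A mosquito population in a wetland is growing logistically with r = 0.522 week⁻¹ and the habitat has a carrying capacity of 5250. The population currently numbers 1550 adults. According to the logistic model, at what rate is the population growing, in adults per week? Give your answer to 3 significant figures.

570 adults per week

dN/dt = rN(1 − N/K) = 0.522 × 1550 × (1 − 1550/5250).
1 − 1550/5250 = 0.70476; dN/dt = 0.522 × 1550 × 0.70476 = 570.22.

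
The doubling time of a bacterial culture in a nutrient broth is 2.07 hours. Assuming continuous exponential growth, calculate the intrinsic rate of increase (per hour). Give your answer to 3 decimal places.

0.335 per hour

r = ln(2)/t_d = 0.6931/2.07 = 0.33485.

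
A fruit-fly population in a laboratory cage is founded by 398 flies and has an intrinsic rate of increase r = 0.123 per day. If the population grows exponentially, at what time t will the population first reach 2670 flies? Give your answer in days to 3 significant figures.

15.5 days

Set N₀·e^(rt) = 2670: e^(0.123·t) = 2670/398 = 6.7085.
0.123·t = ln(6.7085) = 1.9034, so t = 1.9034/0.123 = 15.475.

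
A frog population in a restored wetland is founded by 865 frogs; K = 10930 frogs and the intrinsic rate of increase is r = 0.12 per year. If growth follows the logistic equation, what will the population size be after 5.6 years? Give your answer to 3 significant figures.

A = (K − N₀)/N₀ = (10930 − 865)/865 = 11.636.
N(t) = K/(1 + A·e^(−rt)) = 10930/(1 + 11.636×e^(−0.12×5.6)).
e^(−0.672) = 0.51069; denominator = 1 + 11.636×0.51069 = 6.9423.
N = 10930/6.9423 = 1574.41.

1570 frogs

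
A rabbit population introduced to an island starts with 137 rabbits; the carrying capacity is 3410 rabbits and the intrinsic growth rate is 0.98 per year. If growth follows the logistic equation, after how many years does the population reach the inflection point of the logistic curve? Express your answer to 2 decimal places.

Logistic growth is fastest at N = K/2 = 1705.
A = (K − N₀)/N₀ = 23.891. Set K/(1 + A·e^(−rt)) = K/2 → A·e^(−rt) = 1.
e^(−0.98t) = 1/23.891 = 0.0418576, so t = ln(23.891)/0.98 = 3.1735/0.98 = 3.2382.

3.24 years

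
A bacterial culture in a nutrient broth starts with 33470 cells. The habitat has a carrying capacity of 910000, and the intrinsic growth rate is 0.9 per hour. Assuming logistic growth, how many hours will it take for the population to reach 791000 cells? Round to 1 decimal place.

5.7 hours

A = (K − N₀)/N₀ = (910000 − 33470)/33470 = 26.189.
Solve 910000/(1 + 26.189·e^(−0.9t)) = 791000: 1 + 26.189·e^(−0.9t) = 1.1504, so e^(−0.9t) = 0.00574459.
−0.9·t = ln(0.00574459) = -5.1595, so t = 5.1595/0.9 = 5.7328.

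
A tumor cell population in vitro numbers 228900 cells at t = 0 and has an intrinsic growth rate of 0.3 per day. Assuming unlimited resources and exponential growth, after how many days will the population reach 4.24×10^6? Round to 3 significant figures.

9.73 days

Set N₀·e^(rt) = 4.24×10^6: e^(0.3·t) = 4.24×10^6/228900 = 18.523.
0.3·t = ln(18.523) = 2.919, so t = 2.919/0.3 = 9.7301.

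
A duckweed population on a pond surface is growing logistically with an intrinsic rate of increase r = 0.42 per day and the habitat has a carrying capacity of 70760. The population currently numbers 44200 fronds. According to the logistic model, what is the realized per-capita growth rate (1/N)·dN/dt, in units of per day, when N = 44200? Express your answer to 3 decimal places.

(1/N)·dN/dt = r(1 − N/K) = 0.42 × (1 − 44200/70760).
= 0.42 × 0.37535 = 0.15765.

0.158 per day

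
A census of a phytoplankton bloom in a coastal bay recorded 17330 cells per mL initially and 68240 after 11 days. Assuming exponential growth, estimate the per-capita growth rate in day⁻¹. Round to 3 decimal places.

From N(t) = N₀·e^(rt): e^(r·11) = 68240/17330 = 3.9377.
r·11 = ln(3.9377) = 1.3706, so r = 1.3706/11 = 0.1246.

0.125 per day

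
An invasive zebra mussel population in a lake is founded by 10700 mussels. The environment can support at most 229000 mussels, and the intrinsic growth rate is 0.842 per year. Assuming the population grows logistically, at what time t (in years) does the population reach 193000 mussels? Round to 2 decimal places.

A = (K − N₀)/N₀ = (229000 − 10700)/10700 = 20.402.
Solve 229000/(1 + 20.402·e^(−0.842t)) = 193000: 1 + 20.402·e^(−0.842t) = 1.1865, so e^(−0.842t) = 0.00914272.
−0.842·t = ln(0.00914272) = -4.6948, so t = 4.6948/0.842 = 5.5758.

5.58 years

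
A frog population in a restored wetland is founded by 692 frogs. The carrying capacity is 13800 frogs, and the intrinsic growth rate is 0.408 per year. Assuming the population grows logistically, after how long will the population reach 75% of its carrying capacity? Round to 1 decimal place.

9.9 years

A = (K − N₀)/N₀ = (13800 − 692)/692 = 18.942.
Solve 13800/(1 + 18.942·e^(−0.408t)) = 10350: 1 + 18.942·e^(−0.408t) = 1.3333, so e^(−0.408t) = 0.0175974.
−0.408·t = ln(0.0175974) = -4.04, so t = 4.04/0.408 = 9.902.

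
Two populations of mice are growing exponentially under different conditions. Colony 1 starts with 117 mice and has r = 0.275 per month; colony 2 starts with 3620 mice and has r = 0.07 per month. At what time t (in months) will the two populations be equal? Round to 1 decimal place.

16.7 months

Set 117·e^(0.275t) = 3620·e^(0.07t).
e^((0.275 − 0.07)t) = 3620/117 → e^(0.205·t) = 30.94.
0.205·t = ln(30.94) = 3.4321, so t = 3.4321/0.205 = 16.742.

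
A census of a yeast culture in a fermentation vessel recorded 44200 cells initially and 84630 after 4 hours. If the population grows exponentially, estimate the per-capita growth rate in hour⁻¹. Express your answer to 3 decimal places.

0.162 per hour

From N(t) = N₀·e^(rt): e^(r·4) = 84630/44200 = 1.9147.
r·4 = ln(1.9147) = 0.64956, so r = 0.64956/4 = 0.16239.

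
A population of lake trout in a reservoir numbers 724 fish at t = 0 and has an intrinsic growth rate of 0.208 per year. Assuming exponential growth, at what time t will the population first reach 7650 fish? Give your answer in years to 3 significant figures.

11.3 years

Set N₀·e^(rt) = 7650: e^(0.208·t) = 7650/724 = 10.566.
0.208·t = ln(10.566) = 2.3577, so t = 2.3577/0.208 = 11.335.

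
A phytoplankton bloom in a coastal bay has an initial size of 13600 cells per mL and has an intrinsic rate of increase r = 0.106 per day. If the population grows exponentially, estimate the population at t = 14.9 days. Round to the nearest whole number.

65988 cells per mL

N(t) = N₀·e^(rt) = 13600 × e^(0.106×14.9) = 13600 × e^1.579.
e^1.579 ≈ 4.852, so N ≈ 13600 × 4.852 = 65987.8.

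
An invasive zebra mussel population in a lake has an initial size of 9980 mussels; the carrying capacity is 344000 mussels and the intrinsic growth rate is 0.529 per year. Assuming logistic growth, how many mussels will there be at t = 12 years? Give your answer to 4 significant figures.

A = (K − N₀)/N₀ = (344000 − 9980)/9980 = 33.469.
N(t) = K/(1 + A·e^(−rt)) = 344000/(1 + 33.469×e^(−0.529×12)).
e^(−6.348) = 0.0017502; denominator = 1 + 33.469×0.0017502 = 1.0586.
N = 344000/1.0586 = 324964.

325000 mussels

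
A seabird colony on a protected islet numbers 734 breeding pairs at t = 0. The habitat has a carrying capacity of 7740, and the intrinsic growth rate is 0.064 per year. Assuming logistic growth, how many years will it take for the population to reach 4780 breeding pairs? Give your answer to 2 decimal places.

42.74 years

A = (K − N₀)/N₀ = (7740 − 734)/734 = 9.545.
Solve 7740/(1 + 9.545·e^(−0.064t)) = 4780: 1 + 9.545·e^(−0.064t) = 1.6192, so e^(−0.064t) = 0.0648768.
−0.064·t = ln(0.0648768) = -2.7353, so t = 2.7353/0.064 = 42.739.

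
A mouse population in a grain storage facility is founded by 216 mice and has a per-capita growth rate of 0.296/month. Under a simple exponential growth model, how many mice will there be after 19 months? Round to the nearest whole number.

59831 mice

N(t) = N₀·e^(rt) = 216 × e^(0.296×19) = 216 × e^5.624.
e^5.624 ≈ 277, so N ≈ 216 × 277 = 59831.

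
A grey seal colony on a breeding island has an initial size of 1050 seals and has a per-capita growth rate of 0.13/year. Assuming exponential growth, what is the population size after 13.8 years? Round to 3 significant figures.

N(t) = N₀·e^(rt) = 1050 × e^(0.13×13.8) = 1050 × e^1.794.
e^1.794 ≈ 6.0135, so N ≈ 1050 × 6.0135 = 6314.13.

6310 seals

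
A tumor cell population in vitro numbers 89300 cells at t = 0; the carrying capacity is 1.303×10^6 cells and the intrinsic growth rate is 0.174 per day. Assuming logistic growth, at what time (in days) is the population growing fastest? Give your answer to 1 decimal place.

15.0 days

Logistic growth is fastest at N = K/2 = 651500.
A = (K − N₀)/N₀ = 13.591. Set K/(1 + A·e^(−rt)) = K/2 → A·e^(−rt) = 1.
e^(−0.174t) = 1/13.591 = 0.0735767, so t = ln(13.591)/0.174 = 2.6094/0.174 = 14.997.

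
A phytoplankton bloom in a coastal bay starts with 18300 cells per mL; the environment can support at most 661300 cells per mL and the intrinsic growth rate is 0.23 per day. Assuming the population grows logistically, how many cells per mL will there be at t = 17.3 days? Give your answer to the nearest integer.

A = (K − N₀)/N₀ = (661300 − 18300)/18300 = 35.137.
N(t) = K/(1 + A·e^(−rt)) = 661300/(1 + 35.137×e^(−0.23×17.3)).
e^(−3.979) = 0.018704; denominator = 1 + 35.137×0.018704 = 1.6572.
N = 661300/1.6572 = 399045.

399045 cells per mL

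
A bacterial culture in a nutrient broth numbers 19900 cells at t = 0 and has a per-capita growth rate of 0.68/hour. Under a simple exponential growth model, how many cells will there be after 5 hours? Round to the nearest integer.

596286 cells

N(t) = N₀·e^(rt) = 19900 × e^(0.68×5) = 19900 × e^3.4.
e^3.4 ≈ 29.964, so N ≈ 19900 × 29.964 = 596286.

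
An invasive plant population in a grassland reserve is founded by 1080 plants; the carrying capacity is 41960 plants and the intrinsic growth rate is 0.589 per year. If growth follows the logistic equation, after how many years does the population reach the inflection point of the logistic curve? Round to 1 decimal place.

Logistic growth is fastest at N = K/2 = 20980.
A = (K − N₀)/N₀ = 37.852. Set K/(1 + A·e^(−rt)) = K/2 → A·e^(−rt) = 1.
e^(−0.589t) = 1/37.852 = 0.0264188, so t = ln(37.852)/0.589 = 3.6337/0.589 = 6.1692.

6.2 years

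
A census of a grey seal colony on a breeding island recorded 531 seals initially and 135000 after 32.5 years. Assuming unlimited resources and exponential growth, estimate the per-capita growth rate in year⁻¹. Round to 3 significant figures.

0.170 per year

From N(t) = N₀·e^(rt): e^(r·32.5) = 135000/531 = 254.24.
r·32.5 = ln(254.24) = 5.5383, so r = 5.5383/32.5 = 0.17041.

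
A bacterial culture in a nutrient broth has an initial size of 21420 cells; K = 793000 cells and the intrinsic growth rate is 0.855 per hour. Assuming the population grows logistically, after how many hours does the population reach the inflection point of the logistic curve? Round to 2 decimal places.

Logistic growth is fastest at N = K/2 = 396500.
A = (K − N₀)/N₀ = 36.021. Set K/(1 + A·e^(−rt)) = K/2 → A·e^(−rt) = 1.
e^(−0.855t) = 1/36.021 = 0.0277612, so t = ln(36.021)/0.855 = 3.5841/0.855 = 4.1919.

4.19 hours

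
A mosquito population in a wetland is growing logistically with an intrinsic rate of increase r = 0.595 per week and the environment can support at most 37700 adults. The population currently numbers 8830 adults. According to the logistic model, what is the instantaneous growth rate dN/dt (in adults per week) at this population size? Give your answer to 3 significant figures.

4020 adults per week

dN/dt = rN(1 − N/K) = 0.595 × 8830 × (1 − 8830/37700).
1 − 8830/37700 = 0.76578; dN/dt = 0.595 × 8830 × 0.76578 = 4023.3.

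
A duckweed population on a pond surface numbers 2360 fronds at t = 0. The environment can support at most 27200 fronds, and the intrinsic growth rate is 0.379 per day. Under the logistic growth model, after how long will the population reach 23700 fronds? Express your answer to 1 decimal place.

A = (K − N₀)/N₀ = (27200 − 2360)/2360 = 10.525.
Solve 27200/(1 + 10.525·e^(−0.379t)) = 23700: 1 + 10.525·e^(−0.379t) = 1.1477, so e^(−0.379t) = 0.0140307.
−0.379·t = ln(0.0140307) = -4.2665, so t = 4.2665/0.379 = 11.257.

11.3 days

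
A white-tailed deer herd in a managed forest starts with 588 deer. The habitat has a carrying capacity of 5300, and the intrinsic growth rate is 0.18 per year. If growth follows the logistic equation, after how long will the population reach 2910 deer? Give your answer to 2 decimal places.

12.66 years

A = (K − N₀)/N₀ = (5300 − 588)/588 = 8.0136.
Solve 5300/(1 + 8.0136·e^(−0.18t)) = 2910: 1 + 8.0136·e^(−0.18t) = 1.8213, so e^(−0.18t) = 0.102489.
−0.18·t = ln(0.102489) = -2.278, so t = 2.278/0.18 = 12.656.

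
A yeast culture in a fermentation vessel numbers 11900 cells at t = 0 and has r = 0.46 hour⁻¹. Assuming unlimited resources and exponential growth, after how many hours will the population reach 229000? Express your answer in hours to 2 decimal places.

6.43 hours

Set N₀·e^(rt) = 229000: e^(0.46·t) = 229000/11900 = 19.244.
0.46·t = ln(19.244) = 2.9572, so t = 2.9572/0.46 = 6.4287.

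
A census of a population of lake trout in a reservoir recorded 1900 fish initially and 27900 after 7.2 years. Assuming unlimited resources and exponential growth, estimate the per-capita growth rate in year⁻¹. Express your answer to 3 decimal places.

0.373 per year

From N(t) = N₀·e^(rt): e^(r·7.2) = 27900/1900 = 14.684.
r·7.2 = ln(14.684) = 2.6868, so r = 2.6868/7.2 = 0.37316.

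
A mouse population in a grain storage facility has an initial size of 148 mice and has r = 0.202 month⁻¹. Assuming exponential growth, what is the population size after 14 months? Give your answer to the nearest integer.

N(t) = N₀·e^(rt) = 148 × e^(0.202×14) = 148 × e^2.828.
e^2.828 ≈ 16.912, so N ≈ 148 × 16.912 = 2502.92.

2503 mice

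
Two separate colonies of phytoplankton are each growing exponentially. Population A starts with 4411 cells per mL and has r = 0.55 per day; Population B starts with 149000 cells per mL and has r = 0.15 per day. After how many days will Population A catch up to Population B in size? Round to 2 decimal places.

Set 4411·e^(0.55t) = 149000·e^(0.15t).
e^((0.55 − 0.15)t) = 149000/4411 → e^(0.4·t) = 33.779.
0.4·t = ln(33.779) = 3.5198, so t = 3.5198/0.4 = 8.7996.

8.80 days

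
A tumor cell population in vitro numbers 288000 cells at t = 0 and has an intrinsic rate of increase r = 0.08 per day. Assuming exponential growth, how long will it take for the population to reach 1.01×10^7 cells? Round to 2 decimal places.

44.47 days

Set N₀·e^(rt) = 1.01×10^7: e^(0.08·t) = 1.01×10^7/288000 = 35.069.
0.08·t = ln(35.069) = 3.5573, so t = 3.5573/0.08 = 44.467.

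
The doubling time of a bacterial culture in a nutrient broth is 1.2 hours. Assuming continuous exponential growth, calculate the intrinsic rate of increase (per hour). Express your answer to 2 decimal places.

0.58 per hour

r = ln(2)/t_d = 0.6931/1.2 = 0.57762.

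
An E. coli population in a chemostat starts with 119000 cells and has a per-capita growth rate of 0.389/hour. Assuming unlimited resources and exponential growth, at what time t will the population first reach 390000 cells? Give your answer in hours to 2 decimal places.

3.05 hours

Set N₀·e^(rt) = 390000: e^(0.389·t) = 390000/119000 = 3.2773.
0.389·t = ln(3.2773) = 1.187, so t = 1.187/0.389 = 3.0515.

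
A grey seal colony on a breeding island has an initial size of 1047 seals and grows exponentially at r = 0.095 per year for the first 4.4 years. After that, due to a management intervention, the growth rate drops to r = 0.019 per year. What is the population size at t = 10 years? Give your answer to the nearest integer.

Phase 1: N(4.4) = 1047·e^(0.095×4.4) = 1047·e^0.418 = 1590.31.
Phase 2 runs for 10 − 4.4 = 5.6 years at r = 0.019.
N(10) = 1590.31·e^(0.019×5.6) = 1590.31·e^0.1064 = 1768.85.

1769 seals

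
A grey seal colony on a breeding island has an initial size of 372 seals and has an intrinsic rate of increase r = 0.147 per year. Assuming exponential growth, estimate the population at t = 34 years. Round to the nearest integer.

N(t) = N₀·e^(rt) = 372 × e^(0.147×34) = 372 × e^4.998.
e^4.998 ≈ 148.12, so N ≈ 372 × 148.12 = 55099.4.

55099 seals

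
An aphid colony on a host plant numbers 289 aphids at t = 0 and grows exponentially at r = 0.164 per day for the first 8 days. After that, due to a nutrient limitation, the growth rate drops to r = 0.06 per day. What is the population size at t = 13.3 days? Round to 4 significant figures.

1475 aphids

Phase 1: N(8) = 289·e^(0.164×8) = 289·e^1.312 = 1073.23.
Phase 2 runs for 13.3 − 8 = 5.3 days at r = 0.06.
N(13.3) = 1073.23·e^(0.06×5.3) = 1073.23·e^0.318 = 1475.02.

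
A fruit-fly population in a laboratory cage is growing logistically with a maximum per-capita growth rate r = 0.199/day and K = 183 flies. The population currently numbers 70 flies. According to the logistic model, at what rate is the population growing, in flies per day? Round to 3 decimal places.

8.602 flies per day

dN/dt = rN(1 − N/K) = 0.199 × 70 × (1 − 70/183).
1 − 70/183 = 0.61749; dN/dt = 0.199 × 70 × 0.61749 = 8.6016.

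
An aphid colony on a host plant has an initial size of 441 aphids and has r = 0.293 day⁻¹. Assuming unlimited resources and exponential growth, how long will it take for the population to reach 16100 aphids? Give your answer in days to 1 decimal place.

Set N₀·e^(rt) = 16100: e^(0.293·t) = 16100/441 = 36.508.
0.293·t = ln(36.508) = 3.5975, so t = 3.5975/0.293 = 12.278.

12.3 days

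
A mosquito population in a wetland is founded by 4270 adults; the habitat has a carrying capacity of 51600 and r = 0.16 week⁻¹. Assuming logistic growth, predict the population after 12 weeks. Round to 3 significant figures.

A = (K − N₀)/N₀ = (51600 − 4270)/4270 = 11.084.
N(t) = K/(1 + A·e^(−rt)) = 51600/(1 + 11.084×e^(−0.16×12)).
e^(−1.92) = 0.14661; denominator = 1 + 11.084×0.14661 = 2.625.
N = 51600/2.625 = 19656.9.

19700 adults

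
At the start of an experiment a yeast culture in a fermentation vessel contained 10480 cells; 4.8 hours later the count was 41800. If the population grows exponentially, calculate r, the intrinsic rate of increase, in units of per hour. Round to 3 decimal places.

0.288 per hour

From N(t) = N₀·e^(rt): e^(r·4.8) = 41800/10480 = 3.9885.
r·4.8 = ln(3.9885) = 1.3834, so r = 1.3834/4.8 = 0.28821.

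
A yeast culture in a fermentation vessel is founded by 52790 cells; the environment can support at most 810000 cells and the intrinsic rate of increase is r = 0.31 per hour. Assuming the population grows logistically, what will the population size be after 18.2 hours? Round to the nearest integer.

A = (K − N₀)/N₀ = (810000 − 52790)/52790 = 14.344.
N(t) = K/(1 + A·e^(−rt)) = 810000/(1 + 14.344×e^(−0.31×18.2)).
e^(−5.642) = 0.0035458; denominator = 1 + 14.344×0.0035458 = 1.0509.
N = 810000/1.0509 = 770797.

770797 cells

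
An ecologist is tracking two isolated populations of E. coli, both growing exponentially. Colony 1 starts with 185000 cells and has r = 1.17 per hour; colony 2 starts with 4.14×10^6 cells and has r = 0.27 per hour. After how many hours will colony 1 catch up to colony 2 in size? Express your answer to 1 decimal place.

Set 185000·e^(1.17t) = 4.14×10^6·e^(0.27t).
e^((1.17 − 0.27)t) = 4.14×10^6/185000 → e^(0.9·t) = 22.378.
0.9·t = ln(22.378) = 3.1081, so t = 3.1081/0.9 = 3.4534.

3.5 hours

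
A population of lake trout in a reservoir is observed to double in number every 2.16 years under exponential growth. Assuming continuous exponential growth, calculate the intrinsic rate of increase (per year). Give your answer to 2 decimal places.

0.32 per year

r = ln(2)/t_d = 0.6931/2.16 = 0.3209.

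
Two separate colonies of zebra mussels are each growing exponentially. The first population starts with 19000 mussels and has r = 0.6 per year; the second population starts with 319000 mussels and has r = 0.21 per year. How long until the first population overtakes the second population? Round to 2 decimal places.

7.23 years

Set 19000·e^(0.6t) = 319000·e^(0.21t).
e^((0.6 − 0.21)t) = 319000/19000 → e^(0.39·t) = 16.789.
0.39·t = ln(16.789) = 2.8208, so t = 2.8208/0.39 = 7.2327.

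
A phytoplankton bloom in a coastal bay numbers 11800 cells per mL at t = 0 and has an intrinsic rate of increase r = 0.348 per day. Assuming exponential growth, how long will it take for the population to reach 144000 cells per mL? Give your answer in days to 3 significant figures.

7.19 days

Set N₀·e^(rt) = 144000: e^(0.348·t) = 144000/11800 = 12.203.
0.348·t = ln(12.203) = 2.5017, so t = 2.5017/0.348 = 7.1888.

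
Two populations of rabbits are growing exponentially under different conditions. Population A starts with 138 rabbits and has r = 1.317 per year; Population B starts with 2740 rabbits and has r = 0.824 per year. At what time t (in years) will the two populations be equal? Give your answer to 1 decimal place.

6.1 years

Set 138·e^(1.317t) = 2740·e^(0.824t).
e^((1.317 − 0.824)t) = 2740/138 → e^(0.493·t) = 19.855.
0.493·t = ln(19.855) = 2.9885, so t = 2.9885/0.493 = 6.0618.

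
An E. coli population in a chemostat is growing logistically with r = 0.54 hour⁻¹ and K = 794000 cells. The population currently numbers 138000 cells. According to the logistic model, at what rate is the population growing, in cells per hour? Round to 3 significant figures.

61600 cells per hour

dN/dt = rN(1 − N/K) = 0.54 × 138000 × (1 − 138000/794000).
1 − 138000/794000 = 0.8262; dN/dt = 0.54 × 138000 × 0.8262 = 61568.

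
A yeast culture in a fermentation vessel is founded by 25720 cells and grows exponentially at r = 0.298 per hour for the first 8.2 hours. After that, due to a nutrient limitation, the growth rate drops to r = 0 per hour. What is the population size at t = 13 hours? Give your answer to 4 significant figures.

Phase 1: N(8.2) = 25720·e^(0.298×8.2) = 25720·e^2.444 = 296151.
Phase 2 runs for 13 − 8.2 = 4.8 hours at r = 0.
N(13) = 296151·e^(0×4.8) = 296151·e^0 = 296151.

296200 cells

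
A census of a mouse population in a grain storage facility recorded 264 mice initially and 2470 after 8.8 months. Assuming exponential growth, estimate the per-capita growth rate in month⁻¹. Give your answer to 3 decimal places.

From N(t) = N₀·e^(rt): e^(r·8.8) = 2470/264 = 9.3561.
r·8.8 = ln(9.3561) = 2.236, so r = 2.236/8.8 = 0.25409.

0.254 per month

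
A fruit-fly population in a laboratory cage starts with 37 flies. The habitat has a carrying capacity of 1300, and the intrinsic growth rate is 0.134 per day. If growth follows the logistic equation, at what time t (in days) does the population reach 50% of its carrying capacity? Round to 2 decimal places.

A = (K − N₀)/N₀ = (1300 − 37)/37 = 34.135.
Solve 1300/(1 + 34.135·e^(−0.134t)) = 650: 1 + 34.135·e^(−0.134t) = 2, so e^(−0.134t) = 0.0292953.
−0.134·t = ln(0.0292953) = -3.5303, so t = 3.5303/0.134 = 26.346.

26.35 days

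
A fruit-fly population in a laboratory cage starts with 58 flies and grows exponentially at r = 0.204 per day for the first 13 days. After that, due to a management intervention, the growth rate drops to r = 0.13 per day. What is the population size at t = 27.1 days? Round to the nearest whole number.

5143 flies

Phase 1: N(13) = 58·e^(0.204×13) = 58·e^2.652 = 822.578.
Phase 2 runs for 27.1 − 13 = 14.1 days at r = 0.13.
N(27.1) = 822.578·e^(0.13×14.1) = 822.578·e^1.833 = 5143.26.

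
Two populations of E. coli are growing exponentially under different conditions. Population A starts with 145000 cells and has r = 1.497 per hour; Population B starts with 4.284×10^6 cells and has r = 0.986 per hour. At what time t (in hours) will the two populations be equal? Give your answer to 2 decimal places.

Set 145000·e^(1.497t) = 4.284×10^6·e^(0.986t).
e^((1.497 − 0.986)t) = 4.284×10^6/145000 → e^(0.511·t) = 29.545.
0.511·t = ln(29.545) = 3.3859, so t = 3.3859/0.511 = 6.626.

6.63 hours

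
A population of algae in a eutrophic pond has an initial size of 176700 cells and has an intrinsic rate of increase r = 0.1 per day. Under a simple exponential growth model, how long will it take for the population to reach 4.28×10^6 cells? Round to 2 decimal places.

31.87 days

Set N₀·e^(rt) = 4.28×10^6: e^(0.1·t) = 4.28×10^6/176700 = 24.222.
0.1·t = ln(24.222) = 3.1873, so t = 3.1873/0.1 = 31.873.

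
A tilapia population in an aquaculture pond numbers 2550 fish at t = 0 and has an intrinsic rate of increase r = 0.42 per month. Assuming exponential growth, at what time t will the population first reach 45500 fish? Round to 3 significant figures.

6.86 months

Set N₀·e^(rt) = 45500: e^(0.42·t) = 45500/2550 = 17.843.
0.42·t = ln(17.843) = 2.8816, so t = 2.8816/0.42 = 6.861.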